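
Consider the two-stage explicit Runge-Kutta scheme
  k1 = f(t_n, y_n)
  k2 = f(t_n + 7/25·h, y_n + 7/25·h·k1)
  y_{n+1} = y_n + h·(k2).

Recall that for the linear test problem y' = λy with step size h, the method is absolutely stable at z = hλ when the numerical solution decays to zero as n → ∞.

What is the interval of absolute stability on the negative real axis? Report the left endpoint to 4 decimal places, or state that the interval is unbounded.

(-3.5714, 0).

On y'=λy, z=hλ:
  k1=λy_n ⇒ h·k1=z·y_n;  k2=λ(1+7/25z)y_n ⇒ h·k2=z(1+7/25z)y_n
  y_{n+1}/y_n = 1 + z(1+7/25z) = 1 + z + 7/25z²
  ⇒ R(z) = 1 + z + 7/25z².

Solve |R(x)|<1 on ℝ⁻.
x=-1.38: |R|=0.1532
R=1: x+7/25x²=0 ⇒ x=−25/7=-3.5714; min R=1−1/(4·7/25)=0.1071>−1
Confirm numerically:
  x=-3.425: |R|=0.85958 <1
  x=-2.731: |R|=0.35734 <1
  x=-1.606: |R|=0.11619 <1
  x=-1.470: |R|=0.13505 <1
  x=-4.149: |R|=1.67098 >1
  x=-4.123: |R|=1.63676 >1
  x=-3.684: |R|=1.11612 >1
So |R|<1 on (-3.5714, 0).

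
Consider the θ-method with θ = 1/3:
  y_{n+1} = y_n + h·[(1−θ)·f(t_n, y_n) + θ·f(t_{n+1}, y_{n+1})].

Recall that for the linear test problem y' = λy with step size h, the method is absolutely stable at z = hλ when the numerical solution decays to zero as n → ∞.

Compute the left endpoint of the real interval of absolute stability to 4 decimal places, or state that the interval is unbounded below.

z* = -6.0000.

Set f=λy, z=hλ:
  y_{n+1} = y_n + z·[2/3·y_n + 1/3·y_{n+1}] ⇒ (1 − 1/3z)y_{n+1} = (1 + 2/3z)y_n
  R(z) = (1 + 2/3z)/(1 − 1/3z).

Solve |R(x)|<1 on ℝ⁻.
x=-0.54: |R|=0.5424
R=−1: 1+2/3x = −1+1/3x ⇒ -1/3x=2 ⇒ x=2/(-1/3)=-6.0000
Confirm numerically:
  x=-5.364: |R|=0.92396 <1
  x=-4.475: |R|=0.79599 <1
  x=-4.362: |R|=0.77751 <1
  x=-3.798: |R|=0.67608 <1
  x=-6.494: |R|=1.05203 >1
  x=-6.131: |R|=1.01435 >1
  x=-6.080: |R|=1.00881 >1
Stable set (-6.0000, 0).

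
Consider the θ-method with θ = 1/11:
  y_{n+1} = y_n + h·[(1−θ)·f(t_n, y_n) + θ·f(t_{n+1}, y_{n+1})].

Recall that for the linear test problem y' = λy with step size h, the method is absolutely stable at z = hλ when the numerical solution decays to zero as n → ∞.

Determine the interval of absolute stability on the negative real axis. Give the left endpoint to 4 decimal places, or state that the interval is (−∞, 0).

(-2.4444, 0).

Set f=λy, z=hλ:
  y_{n+1} = y_n + z·[10/11·y_n + 1/11·y_{n+1}] ⇒ (1 − 1/11z)y_{n+1} = (1 + 10/11z)y_n
  R(z) = (1 + 10/11z)/(1 − 1/11z).

Need |R(x)|<1, x<0.
x=-0.68: |R|=0.3596
R=−1: 1+10/11x = −1+1/11x ⇒ -9/11x=2 ⇒ x=2/(-9/11)=-2.4444
Confirm numerically:
  x=-2.377: |R|=0.95462 <1
  x=-2.233: |R|=0.85619 <1
  x=-1.977: |R|=0.67581 <1
  x=-1.762: |R|=0.51873 <1
  x=-2.754: |R|=1.20256 >1
  x=-2.699: |R|=1.16724 >1
  x=-2.554: |R|=1.07275 >1
Stable set (-2.4444, 0).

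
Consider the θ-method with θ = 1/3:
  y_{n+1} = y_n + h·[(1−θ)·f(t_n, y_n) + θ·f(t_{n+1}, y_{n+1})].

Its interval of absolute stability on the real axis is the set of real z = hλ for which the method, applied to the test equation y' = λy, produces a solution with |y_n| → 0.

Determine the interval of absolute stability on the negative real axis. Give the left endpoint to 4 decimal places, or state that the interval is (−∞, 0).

z∈(-6.0000,0).

Test eqn y'=λy, z=hλ:
  y_{n+1} = y_n + z·[2/3·y_n + 1/3·y_{n+1}] ⇒ (1 − 1/3z)y_{n+1} = (1 + 2/3z)y_n
  ⇒ R(z) = (1 + 2/3z)/(1 − 1/3z).

Find x<0 with |R(x)|<1.
x=-1.61: |R|=0.0477
R=−1: 1+2/3x = −1+1/3x ⇒ -1/3x=2 ⇒ x=2/(-1/3)=-6.0000
Confirm numerically:
  x=-5.432: |R|=0.93264 <1
  x=-4.801: |R|=0.84630 <1
  x=-3.738: |R|=0.66429 <1
  x=-2.404: |R|=0.33457 <1
  x=-6.552: |R|=1.05779 >1
  x=-6.529: |R|=1.05551 >1
Stable set (-6.0000, 0).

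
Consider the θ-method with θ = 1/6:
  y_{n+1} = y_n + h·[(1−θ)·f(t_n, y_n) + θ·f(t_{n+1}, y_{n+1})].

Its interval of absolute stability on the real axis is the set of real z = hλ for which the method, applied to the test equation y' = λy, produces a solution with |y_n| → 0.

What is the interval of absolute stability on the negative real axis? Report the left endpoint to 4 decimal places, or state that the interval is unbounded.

z∈(-3.0000,0).

On y'=λy, z=hλ:
  y_{n+1} = y_n + z·[5/6·y_n + 1/6·y_{n+1}] ⇒ (1 − 1/6z)y_{n+1} = (1 + 5/6z)y_n
  ⇒ R(z) = (1 + 5/6z)/(1 − 1/6z).

Find x<0 with |R(x)|<1.
x=-0.34: |R|=0.6782
R=−1: 1+5/6x = −1+1/6x ⇒ -2/3x=2 ⇒ x=2/(-2/3)=-3.0000
Confirm numerically:
  x=-2.826: |R|=0.92114 <1
  x=-1.805: |R|=0.38757 <1
  x=-1.738: |R|=0.34764 <1
  x=-1.403: |R|=0.13711 <1
  x=-3.380: |R|=1.16205 >1
  x=-3.144: |R|=1.06299 >1
Stable set (-3.0000, 0).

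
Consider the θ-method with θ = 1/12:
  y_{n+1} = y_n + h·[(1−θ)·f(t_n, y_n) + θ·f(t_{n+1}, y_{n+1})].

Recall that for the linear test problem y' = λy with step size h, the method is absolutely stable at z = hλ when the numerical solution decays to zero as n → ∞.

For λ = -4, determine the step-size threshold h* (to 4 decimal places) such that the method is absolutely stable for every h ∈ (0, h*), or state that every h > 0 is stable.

(-2.4000,0); λ=-4 ⇒ h* = (12/5)/4 = 0.6000.

Test eqn y'=λy, z=hλ:
  y_{n+1} = y_n + z·[11/12·y_n + 1/12·y_{n+1}] ⇒ (1 − 1/12z)y_{n+1} = (1 + 11/12z)y_n
  Hence R(z) = (1 + 11/12z)/(1 − 1/12z).

Need |R(x)|<1, x<0.
x=-1.69: |R|=0.4814
R=−1: 1+11/12x = −1+1/12x ⇒ -5/6x=2 ⇒ x=2/(-5/6)=-2.4000
Confirm numerically:
  x=-2.313: |R|=0.93922 <1
  x=-1.684: |R|=0.47676 <1
  x=-1.361: |R|=0.22236 <1
  x=-2.791: |R|=1.26435 >1
  x=-2.773: |R|=1.25249 >1
  x=-2.699: |R|=1.20342 >1
Interval (-2.4000, 0).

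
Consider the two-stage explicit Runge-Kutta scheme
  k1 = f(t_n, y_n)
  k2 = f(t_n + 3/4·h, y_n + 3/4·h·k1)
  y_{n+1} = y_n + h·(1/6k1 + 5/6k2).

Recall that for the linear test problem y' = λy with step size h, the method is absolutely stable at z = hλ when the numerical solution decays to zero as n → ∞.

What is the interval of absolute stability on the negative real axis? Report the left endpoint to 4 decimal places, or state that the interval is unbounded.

With y'=λy (z=hλ):
  k1=λy_n ⇒ h·k1=z·y_n;  k2=λ(1+3/4z)y_n ⇒ h·k2=z(1+3/4z)y_n
  y_{n+1}/y_n = 1 + 1/6z + 5/6z(1+3/4z) = 1 + z + 5/8z²
  R(z) = 1 + z + 5/8z².

Solve |R(x)|<1 on ℝ⁻.
x=-1.43: |R|=0.8481
R=1: x+5/8x²=0 ⇒ x=−8/5=-1.6000; min R=1−1/(4·5/8)=0.6000>−1
Confirm numerically:
  x=-1.255: |R|=0.72939 <1
  x=-1.006: |R|=0.62652 <1
  x=-0.989: |R|=0.62233 <1
  x=-0.921: |R|=0.60915 <1
  x=-2.136: |R|=1.71556 >1
  x=-2.037: |R|=1.55636 >1
  x=-1.990: |R|=1.48506 >1
Interval (-1.6000, 0).

(-1.6000, 0).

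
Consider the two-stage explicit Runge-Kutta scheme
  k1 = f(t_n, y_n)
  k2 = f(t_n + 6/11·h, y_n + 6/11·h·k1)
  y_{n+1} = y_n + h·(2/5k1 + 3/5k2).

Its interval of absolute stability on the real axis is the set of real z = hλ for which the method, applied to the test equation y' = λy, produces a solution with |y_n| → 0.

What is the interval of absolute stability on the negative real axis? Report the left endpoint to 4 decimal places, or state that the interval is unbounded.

(-3.0556, 0).

With y'=λy (z=hλ):
  k1=λy_n ⇒ h·k1=z·y_n;  k2=λ(1+6/11z)y_n ⇒ h·k2=z(1+6/11z)y_n
  y_{n+1}/y_n = 1 + 2/5z + 3/5z(1+6/11z) = 1 + z + 18/55z²
  R(z) = 1 + z + 18/55z².

Need |R(x)|<1, x<0.
x=-0.72: |R|=0.4497
R=1: x+18/55x²=0 ⇒ x=−55/18=-3.0556; min R=1−1/(4·18/55)=0.2361>−1
Confirm numerically:
  x=-2.741: |R|=0.71783 <1
  x=-1.481: |R|=0.23683 <1
  x=-1.245: |R|=0.26228 <1
  x=-3.635: |R|=1.68933 >1
  x=-3.494: |R|=1.50136 >1
  x=-3.340: |R|=1.31092 >1
So |R|<1 on (-3.0556, 0).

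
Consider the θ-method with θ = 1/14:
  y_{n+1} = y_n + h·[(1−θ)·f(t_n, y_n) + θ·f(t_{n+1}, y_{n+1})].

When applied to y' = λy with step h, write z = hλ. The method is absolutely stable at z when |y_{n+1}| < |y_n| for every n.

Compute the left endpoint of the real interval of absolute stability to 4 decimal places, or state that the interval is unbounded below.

z* = -2.3333.

With y'=λy (z=hλ):
  y_{n+1} = y_n + z·[13/14·y_n + 1/14·y_{n+1}] ⇒ (1 − 1/14z)y_{n+1} = (1 + 13/14z)y_n
  so R(z) = (1 + 13/14z)/(1 − 1/14z).

Boundary: |R(x)|=1, x<0.
x=-1.44: |R|=0.3057
R=−1: 1+13/14x = −1+1/14x ⇒ -6/7x=2 ⇒ x=2/(-6/7)=-2.3333
Confirm numerically:
  x=-1.361: |R|=0.24041 <1
  x=-1.042: |R|=0.03018 <1
  x=-1.006: |R|=0.06144 <1
  x=-2.872: |R|=1.38312 >1
  x=-2.840: |R|=1.36105 >1
  x=-2.557: |R|=1.16211 >1
Stable set (-2.3333, 0).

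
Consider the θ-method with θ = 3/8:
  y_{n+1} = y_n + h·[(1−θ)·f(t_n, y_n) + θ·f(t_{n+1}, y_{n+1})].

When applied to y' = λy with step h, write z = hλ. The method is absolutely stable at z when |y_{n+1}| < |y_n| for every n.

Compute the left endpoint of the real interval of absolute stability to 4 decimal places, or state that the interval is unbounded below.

left endpoint -8.0000.

On y'=λy, z=hλ:
  y_{n+1} = y_n + z·[5/8·y_n + 3/8·y_{n+1}] ⇒ (1 − 3/8z)y_{n+1} = (1 + 5/8z)y_n
  ⇒ R(z) = (1 + 5/8z)/(1 − 3/8z).

Solve |R(x)|<1 on ℝ⁻.
x=-0.98: |R|=0.2834
R=−1: 1+5/8x = −1+3/8x ⇒ -1/4x=2 ⇒ x=2/(-1/4)=-8.0000
Confirm numerically:
  x=-7.238: |R|=0.94871 <1
  x=-5.455: |R|=0.79109 <1
  x=-4.028: |R|=0.60446 <1
  x=-8.354: |R|=1.02141 >1
  x=-8.268: |R|=1.01634 >1
  x=-8.083: |R|=1.00515 >1
Stable set (-8.0000, 0).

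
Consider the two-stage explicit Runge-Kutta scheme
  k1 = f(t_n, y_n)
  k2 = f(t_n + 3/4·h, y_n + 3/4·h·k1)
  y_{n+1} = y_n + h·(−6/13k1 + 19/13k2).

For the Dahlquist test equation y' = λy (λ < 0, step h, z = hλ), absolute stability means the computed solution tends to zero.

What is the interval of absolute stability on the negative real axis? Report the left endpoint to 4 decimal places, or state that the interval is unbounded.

(-0.9123, 0).

With y'=λy (z=hλ):
  k1=λy_n ⇒ h·k1=z·y_n;  k2=λ(1+3/4z)y_n ⇒ h·k2=z(1+3/4z)y_n
  y_{n+1}/y_n = 1 − 6/13z + 19/13z(1+3/4z) = 1 + z + 57/52z²
  so R(z) = 1 + z + 57/52z².

Solve |R(x)|<1 on ℝ⁻.
x=-1.32: |R|=1.5899
R=1: x+57/52x²=0 ⇒ x=−52/57=-0.9123; min R=1−1/(4·57/52)=0.7719>−1
Confirm numerically:
  x=-0.758: |R|=0.87181 <1
  x=-0.713: |R|=0.84425 <1
  x=-0.602: |R|=0.79525 <1
  x=-1.357: |R|=1.66151 >1
  x=-1.245: |R|=1.45407 >1
Stable set (-0.9123, 0).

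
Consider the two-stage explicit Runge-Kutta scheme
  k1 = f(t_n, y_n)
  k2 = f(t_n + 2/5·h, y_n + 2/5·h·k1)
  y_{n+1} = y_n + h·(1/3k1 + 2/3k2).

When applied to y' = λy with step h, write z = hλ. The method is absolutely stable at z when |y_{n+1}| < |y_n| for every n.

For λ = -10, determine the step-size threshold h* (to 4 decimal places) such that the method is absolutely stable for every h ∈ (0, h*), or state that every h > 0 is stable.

On y'=λy, z=hλ:
  k1=λy_n ⇒ h·k1=z·y_n;  k2=λ(1+2/5z)y_n ⇒ h·k2=z(1+2/5z)y_n
  y_{n+1}/y_n = 1 + 1/3z + 2/3z(1+2/5z) = 1 + z + 4/15z²
  so R(z) = 1 + z + 4/15z².

Find x<0 with |R(x)|<1.
x=-1.23: |R|=0.1734
R=1: x+4/15x²=0 ⇒ x=−15/4=-3.7500; min R=1−1/(4·4/15)=0.0625>−1
Confirm numerically:
  x=-3.166: |R|=0.50695 <1
  x=-2.818: |R|=0.29963 <1
  x=-2.369: |R|=0.12758 <1
  x=-1.937: |R|=0.06353 <1
  x=-4.286: |R|=1.61261 >1
  x=-4.106: |R|=1.38980 >1
  x=-3.848: |R|=1.10056 >1
Stable set (-3.7500, 0).

(-3.7500,0); λ=-10 ⇒ h* = (15/4)/10 = 0.3750.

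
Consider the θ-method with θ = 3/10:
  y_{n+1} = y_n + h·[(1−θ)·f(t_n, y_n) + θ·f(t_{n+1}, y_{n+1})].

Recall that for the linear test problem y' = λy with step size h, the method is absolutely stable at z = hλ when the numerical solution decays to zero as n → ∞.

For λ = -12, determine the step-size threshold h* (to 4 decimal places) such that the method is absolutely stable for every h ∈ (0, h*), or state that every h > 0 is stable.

(-5.0000,0); λ=-12 ⇒ h* = (5)/12 = 0.4167.

Test eqn y'=λy, z=hλ:
  y_{n+1} = y_n + z·[7/10·y_n + 3/10·y_{n+1}] ⇒ (1 − 3/10z)y_{n+1} = (1 + 7/10z)y_n
  Hence R(z) = (1 + 7/10z)/(1 − 3/10z).

Solve |R(x)|<1 on ℝ⁻.
x=-1.72: |R|=0.1346
R=−1: 1+7/10x = −1+3/10x ⇒ -2/5x=2 ⇒ x=2/(-2/5)=-5.0000
Confirm numerically:
  x=-4.821: |R|=0.97073 <1
  x=-3.274: |R|=0.65170 <1
  x=-2.365: |R|=0.38345 <1
  x=-2.006: |R|=0.25234 <1
  x=-5.431: |R|=1.06557 >1
  x=-5.143: |R|=1.02249 >1
So |R|<1 on (-5.0000, 0).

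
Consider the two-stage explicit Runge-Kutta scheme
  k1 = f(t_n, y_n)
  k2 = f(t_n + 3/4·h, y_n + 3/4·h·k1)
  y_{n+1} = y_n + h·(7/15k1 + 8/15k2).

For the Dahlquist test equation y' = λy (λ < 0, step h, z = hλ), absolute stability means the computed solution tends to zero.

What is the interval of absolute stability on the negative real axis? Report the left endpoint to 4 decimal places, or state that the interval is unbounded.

Test eqn y'=λy, z=hλ:
  k1=λy_n ⇒ h·k1=z·y_n;  k2=λ(1+3/4z)y_n ⇒ h·k2=z(1+3/4z)y_n
  y_{n+1}/y_n = 1 + 7/15z + 8/15z(1+3/4z) = 1 + z + 2/5z²
  Hence R(z) = 1 + z + 2/5z².

Need |R(x)|<1, x<0.
x=-0.41: |R|=0.6572
R=1: x+2/5x²=0 ⇒ x=−5/2=-2.5000; min R=1−1/(4·2/5)=0.3750>−1
Confirm numerically:
  x=-2.473: |R|=0.97329 <1
  x=-2.143: |R|=0.69398 <1
  x=-1.808: |R|=0.49955 <1
  x=-1.274: |R|=0.37523 <1
  x=-2.823: |R|=1.36473 >1
  x=-2.817: |R|=1.35720 >1
Interval (-2.5000, 0).

(-2.5000, 0).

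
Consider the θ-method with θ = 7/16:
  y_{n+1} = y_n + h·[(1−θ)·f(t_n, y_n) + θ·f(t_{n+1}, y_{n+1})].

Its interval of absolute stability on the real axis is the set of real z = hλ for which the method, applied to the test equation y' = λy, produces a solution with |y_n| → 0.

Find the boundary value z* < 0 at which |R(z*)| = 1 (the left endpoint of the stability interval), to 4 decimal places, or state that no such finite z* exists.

Test eqn y'=λy, z=hλ:
  y_{n+1} = y_n + z·[9/16·y_n + 7/16·y_{n+1}] ⇒ (1 − 7/16z)y_{n+1} = (1 + 9/16z)y_n
  Hence R(z) = (1 + 9/16z)/(1 − 7/16z).

Solve |R(x)|<1 on ℝ⁻.
x=-1.62: |R|=0.0519
R=−1: 1+9/16x = −1+7/16x ⇒ -1/8x=2 ⇒ x=2/(-1/8)=-16.0000
Confirm numerically:
  x=-15.219: |R|=0.98725 <1
  x=-15.138: |R|=0.98586 <1
  x=-9.166: |R|=0.82950 <1
  x=-8.728: |R|=0.81135 <1
  x=-16.429: |R|=1.00655 >1
  x=-16.200: |R|=1.00309 >1
  x=-16.109: |R|=1.00169 >1
Stable set (-16.0000, 0).

z* = -16.0000.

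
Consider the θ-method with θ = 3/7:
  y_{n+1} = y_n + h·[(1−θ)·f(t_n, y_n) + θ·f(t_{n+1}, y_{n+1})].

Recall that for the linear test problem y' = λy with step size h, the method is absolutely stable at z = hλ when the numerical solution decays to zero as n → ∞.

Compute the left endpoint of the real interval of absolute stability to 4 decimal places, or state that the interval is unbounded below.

left endpoint -14.0000.

Set f=λy, z=hλ:
  y_{n+1} = y_n + z·[4/7·y_n + 3/7·y_{n+1}] ⇒ (1 − 3/7z)y_{n+1} = (1 + 4/7z)y_n
  ⇒ R(z) = (1 + 4/7z)/(1 − 3/7z).

Need |R(x)|<1, x<0.
x=-0.88: |R|=0.3610
R=−1: 1+4/7x = −1+3/7x ⇒ -1/7x=2 ⇒ x=2/(-1/7)=-14.0000
Confirm numerically:
  x=-13.370: |R|=0.98663 <1
  x=-9.407: |R|=0.86959 <1
  x=-9.010: |R|=0.85336 <1
  x=-14.281: |R|=1.00564 >1
  x=-14.254: |R|=1.00510 >1
Interval (-14.0000, 0).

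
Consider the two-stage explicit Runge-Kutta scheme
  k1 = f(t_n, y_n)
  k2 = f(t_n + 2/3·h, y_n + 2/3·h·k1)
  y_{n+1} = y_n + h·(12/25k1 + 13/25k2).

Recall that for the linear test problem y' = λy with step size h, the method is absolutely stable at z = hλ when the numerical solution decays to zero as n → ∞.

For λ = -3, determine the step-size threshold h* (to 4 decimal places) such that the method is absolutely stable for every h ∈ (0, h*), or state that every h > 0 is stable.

Test eqn y'=λy, z=hλ:
  k1=λy_n ⇒ h·k1=z·y_n;  k2=λ(1+2/3z)y_n ⇒ h·k2=z(1+2/3z)y_n
  y_{n+1}/y_n = 1 + 12/25z + 13/25z(1+2/3z) = 1 + z + 26/75z²
  so R(z) = 1 + z + 26/75z².

Find x<0 with |R(x)|<1.
x=-0.63: |R|=0.5076
R=1: x+26/75x²=0 ⇒ x=−75/26=-2.8846; min R=1−1/(4·26/75)=0.2788>−1
Confirm numerically:
  x=-2.765: |R|=0.88534 <1
  x=-2.294: |R|=0.53031 <1
  x=-1.983: |R|=0.38019 <1
  x=-1.637: |R|=0.29199 <1
  x=-3.483: |R|=1.72251 >1
  x=-3.270: |R|=1.43687 >1
  x=-2.913: |R|=1.02866 >1
So |R|<1 on (-2.8846, 0).

(-2.8846,0); λ=-3 ⇒ h* = (75/26)/3 = 0.9615.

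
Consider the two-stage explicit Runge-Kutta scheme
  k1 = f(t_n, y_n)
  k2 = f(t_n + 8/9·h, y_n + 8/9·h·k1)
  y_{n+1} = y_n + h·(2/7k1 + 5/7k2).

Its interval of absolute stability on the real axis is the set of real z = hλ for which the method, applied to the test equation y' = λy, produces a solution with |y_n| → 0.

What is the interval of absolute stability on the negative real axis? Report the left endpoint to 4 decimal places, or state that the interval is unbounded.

On y'=λy, z=hλ:
  k1=λy_n ⇒ h·k1=z·y_n;  k2=λ(1+8/9z)y_n ⇒ h·k2=z(1+8/9z)y_n
  y_{n+1}/y_n = 1 + 2/7z + 5/7z(1+8/9z) = 1 + z + 40/63z²
  so R(z) = 1 + z + 40/63z².

Boundary: |R(x)|=1, x<0.
x=-1.06: |R|=0.6534
R=1: x+40/63x²=0 ⇒ x=−63/40=-1.5750; min R=1−1/(4·40/63)=0.6062>−1
Confirm numerically:
  x=-1.319: |R|=0.78561 <1
  x=-1.292: |R|=0.76785 <1
  x=-1.145: |R|=0.68740 <1
  x=-1.989: |R|=1.52282 >1
  x=-1.708: |R|=1.14423 >1
Interval (-1.5750, 0).

z∈(-1.5750,0).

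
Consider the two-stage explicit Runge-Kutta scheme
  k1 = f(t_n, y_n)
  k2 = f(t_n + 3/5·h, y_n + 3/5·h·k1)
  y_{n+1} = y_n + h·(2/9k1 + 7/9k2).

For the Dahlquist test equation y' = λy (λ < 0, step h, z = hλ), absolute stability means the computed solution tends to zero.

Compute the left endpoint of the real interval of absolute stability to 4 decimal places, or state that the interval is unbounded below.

left endpoint -2.1429.

Test eqn y'=λy, z=hλ:
  k1=λy_n ⇒ h·k1=z·y_n;  k2=λ(1+3/5z)y_n ⇒ h·k2=z(1+3/5z)y_n
  y_{n+1}/y_n = 1 + 2/9z + 7/9z(1+3/5z) = 1 + z + 7/15z²
  so R(z) = 1 + z + 7/15z².

Solve |R(x)|<1 on ℝ⁻.
x=-1.79: |R|=0.7052
R=1: x+7/15x²=0 ⇒ x=−15/7=-2.1429; min R=1−1/(4·7/15)=0.4643>−1
Confirm numerically:
  x=-1.525: |R|=0.56029 <1
  x=-1.509: |R|=0.55364 <1
  x=-1.103: |R|=0.46475 <1
  x=-2.370: |R|=1.25122 >1
  x=-2.323: |R|=1.19529 >1
  x=-2.220: |R|=1.07992 >1
Interval (-2.1429, 0).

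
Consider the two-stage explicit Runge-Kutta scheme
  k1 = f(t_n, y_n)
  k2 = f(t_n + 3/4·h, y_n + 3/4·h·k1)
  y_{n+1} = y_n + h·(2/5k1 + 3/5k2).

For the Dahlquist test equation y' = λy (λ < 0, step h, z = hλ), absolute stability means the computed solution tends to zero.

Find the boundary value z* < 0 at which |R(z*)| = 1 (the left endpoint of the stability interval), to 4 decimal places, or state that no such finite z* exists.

left endpoint -2.2222.

Set f=λy, z=hλ:
  k1=λy_n ⇒ h·k1=z·y_n;  k2=λ(1+3/4z)y_n ⇒ h·k2=z(1+3/4z)y_n
  y_{n+1}/y_n = 1 + 2/5z + 3/5z(1+3/4z) = 1 + z + 9/20z²
  so R(z) = 1 + z + 9/20z².

Find x<0 with |R(x)|<1.
x=-0.65: |R|=0.5401
R=1: x+9/20x²=0 ⇒ x=−20/9=-2.2222; min R=1−1/(4·9/20)=0.4444>−1
Confirm numerically:
  x=-1.554: |R|=0.53271 <1
  x=-1.423: |R|=0.48822 <1
  x=-1.294: |R|=0.45950 <1
  x=-1.023: |R|=0.44794 <1
  x=-2.570: |R|=1.40220 >1
  x=-2.492: |R|=1.30253 >1
  x=-2.271: |R|=1.04985 >1
Stable set (-2.2222, 0).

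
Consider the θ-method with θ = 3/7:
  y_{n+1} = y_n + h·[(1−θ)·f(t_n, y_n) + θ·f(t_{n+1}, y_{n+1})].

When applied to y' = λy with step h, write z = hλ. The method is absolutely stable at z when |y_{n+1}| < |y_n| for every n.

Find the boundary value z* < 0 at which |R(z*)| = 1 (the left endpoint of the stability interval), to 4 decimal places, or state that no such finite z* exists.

Test eqn y'=λy, z=hλ:
  y_{n+1} = y_n + z·[4/7·y_n + 3/7·y_{n+1}] ⇒ (1 − 3/7z)y_{n+1} = (1 + 4/7z)y_n
  R(z) = (1 + 4/7z)/(1 − 3/7z).

Boundary: |R(x)|=1, x<0.
x=-0.36: |R|=0.6881
R=−1: 1+4/7x = −1+3/7x ⇒ -1/7x=2 ⇒ x=2/(-1/7)=-14.0000
Confirm numerically:
  x=-11.215: |R|=0.93148 <1
  x=-10.875: |R|=0.92114 <1
  x=-7.416: |R|=0.77489 <1
  x=-6.176: |R|=0.69351 <1
  x=-14.598: |R|=1.01177 >1
  x=-14.420: |R|=1.00836 >1
Stable set (-14.0000, 0).

z* = -14.0000.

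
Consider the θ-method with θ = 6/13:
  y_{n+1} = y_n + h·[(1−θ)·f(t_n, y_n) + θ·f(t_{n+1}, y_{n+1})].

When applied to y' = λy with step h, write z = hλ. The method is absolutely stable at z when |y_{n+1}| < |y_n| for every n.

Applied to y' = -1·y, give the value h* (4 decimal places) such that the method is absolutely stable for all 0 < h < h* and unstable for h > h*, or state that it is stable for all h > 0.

Set f=λy, z=hλ:
  y_{n+1} = y_n + z·[7/13·y_n + 6/13·y_{n+1}] ⇒ (1 − 6/13z)y_{n+1} = (1 + 7/13z)y_n
  R(z) = (1 + 7/13z)/(1 − 6/13z).

Need |R(x)|<1, x<0.
x=-1.45: |R|=0.1313
R=−1: 1+7/13x = −1+6/13x ⇒ -1/13x=2 ⇒ x=2/(-1/13)=-26.0000
Confirm numerically:
  x=-24.294: |R|=0.98925 <1
  x=-23.538: |R|=0.98404 <1
  x=-22.593: |R|=0.97707 <1
  x=-10.914: |R|=0.80778 <1
  x=-26.352: |R|=1.00206 >1
  x=-26.315: |R|=1.00184 >1
  x=-26.225: |R|=1.00132 >1
So |R|<1 on (-26.0000, 0).

(-26.0000,0); λ=-1 ⇒ h* = (26)/1 = 26.0000.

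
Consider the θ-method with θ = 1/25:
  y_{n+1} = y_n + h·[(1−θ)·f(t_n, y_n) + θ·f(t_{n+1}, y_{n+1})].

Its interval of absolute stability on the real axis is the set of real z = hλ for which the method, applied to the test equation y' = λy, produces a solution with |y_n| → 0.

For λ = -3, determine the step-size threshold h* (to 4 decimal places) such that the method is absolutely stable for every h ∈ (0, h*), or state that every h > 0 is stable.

Test eqn y'=λy, z=hλ:
  y_{n+1} = y_n + z·[24/25·y_n + 1/25·y_{n+1}] ⇒ (1 − 1/25z)y_{n+1} = (1 + 24/25z)y_n
  ⇒ R(z) = (1 + 24/25z)/(1 − 1/25z).

Need |R(x)|<1, x<0.
x=-1.8: |R|=0.6791
R=−1: 1+24/25x = −1+1/25x ⇒ -23/25x=2 ⇒ x=2/(-23/25)=-2.1739
Confirm numerically:
  x=-1.673: |R|=0.56807 <1
  x=-1.446: |R|=0.36694 <1
  x=-0.898: |R|=0.13314 <1
  x=-2.579: |R|=1.33783 >1
  x=-2.528: |R|=1.29584 >1
  x=-2.363: |R|=1.15894 >1
So |R|<1 on (-2.1739, 0).

(-2.1739,0); λ=-3 ⇒ h* = (50/23)/3 = 0.7246.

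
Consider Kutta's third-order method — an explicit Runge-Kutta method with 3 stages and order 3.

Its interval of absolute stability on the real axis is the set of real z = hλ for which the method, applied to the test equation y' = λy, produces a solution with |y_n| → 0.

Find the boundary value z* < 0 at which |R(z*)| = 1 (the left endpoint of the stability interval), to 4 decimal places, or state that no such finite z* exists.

Set f=λy, z=hλ:
  order 3, 3-stage ⇒ R(z)=1+z+z^2/2+z^3/6
  (e.g. R(-1.72)=-0.08887, |R|=0.08887)

Need |R(x)|<1, x<0.
x=-1.72: |R|=0.0889
|R(-1.44)|=0.0991 |R(-1.18)|=0.2424 |R(-0.85)|=0.4089
Bisect:
  x_lo=-3.1157 |R|=2.3030  x_hi=-0.2240 |R|=0.7992
  mid=-1.66987 |R|=0.05170 →hi
  mid=-2.39280 |R|=0.81338 →hi
  mid=-2.75426 |R|=1.44357 →lo
  mid=-2.57353 |R|=1.10277 →lo
  mid=-2.48316 |R|=0.95202 →hi
  mid=-2.52835 |R|=1.02584 →lo
  mid=-2.50576 |R|=0.98854 →hi
  ...
  [-2.51282,-2.51264] ⇒ x*=-2.5127
Stable set (-2.5127, 0).

left endpoint -2.5127.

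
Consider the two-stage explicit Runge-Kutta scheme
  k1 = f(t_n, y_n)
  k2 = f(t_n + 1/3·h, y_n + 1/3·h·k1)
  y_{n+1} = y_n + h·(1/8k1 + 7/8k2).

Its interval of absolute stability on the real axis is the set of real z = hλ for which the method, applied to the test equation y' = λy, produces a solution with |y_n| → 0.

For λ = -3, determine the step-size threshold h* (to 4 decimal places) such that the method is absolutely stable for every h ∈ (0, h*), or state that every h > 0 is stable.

(-3.4286,0); λ=-3 ⇒ h* = (24/7)/3 = 1.1429.

On y'=λy, z=hλ:
  k1=λy_n ⇒ h·k1=z·y_n;  k2=λ(1+1/3z)y_n ⇒ h·k2=z(1+1/3z)y_n
  y_{n+1}/y_n = 1 + 1/8z + 7/8z(1+1/3z) = 1 + z + 7/24z²
  Hence R(z) = 1 + z + 7/24z².

Solve |R(x)|<1 on ℝ⁻.
x=-1.64: |R|=0.1445
R=1: x+7/24x²=0 ⇒ x=−24/7=-3.4286; min R=1−1/(4·7/24)=0.1429>−1
Confirm numerically:
  x=-3.106: |R|=0.70778 <1
  x=-2.544: |R|=0.34365 <1
  x=-2.040: |R|=0.17380 <1
  x=-1.668: |R|=0.14348 <1
  x=-3.980: |R|=1.64012 >1
  x=-3.859: |R|=1.48447 >1
  x=-3.824: |R|=1.44103 >1
So |R|<1 on (-3.4286, 0).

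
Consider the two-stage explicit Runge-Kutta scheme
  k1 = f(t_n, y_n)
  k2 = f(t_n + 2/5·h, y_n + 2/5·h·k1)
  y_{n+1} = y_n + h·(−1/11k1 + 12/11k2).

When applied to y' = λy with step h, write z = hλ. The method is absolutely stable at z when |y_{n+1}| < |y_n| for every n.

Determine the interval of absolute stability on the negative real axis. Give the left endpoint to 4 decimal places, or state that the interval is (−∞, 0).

Test eqn y'=λy, z=hλ:
  k1=λy_n ⇒ h·k1=z·y_n;  k2=λ(1+2/5z)y_n ⇒ h·k2=z(1+2/5z)y_n
  y_{n+1}/y_n = 1 − 1/11z + 12/11z(1+2/5z) = 1 + z + 24/55z²
  Hence R(z) = 1 + z + 24/55z².

Solve |R(x)|<1 on ℝ⁻.
x=-0.35: |R|=0.7035
R=1: x+24/55x²=0 ⇒ x=−55/24=-2.2917; min R=1−1/(4·24/55)=0.4271>−1
Confirm numerically:
  x=-2.267: |R|=0.97560 <1
  x=-2.139: |R|=0.85750 <1
  x=-0.978: |R|=0.43937 <1
  x=-0.933: |R|=0.44685 <1
  x=-2.612: |R|=1.36511 >1
  x=-2.431: |R|=1.14780 >1
Stable set (-2.2917, 0).

z∈(-2.2917,0).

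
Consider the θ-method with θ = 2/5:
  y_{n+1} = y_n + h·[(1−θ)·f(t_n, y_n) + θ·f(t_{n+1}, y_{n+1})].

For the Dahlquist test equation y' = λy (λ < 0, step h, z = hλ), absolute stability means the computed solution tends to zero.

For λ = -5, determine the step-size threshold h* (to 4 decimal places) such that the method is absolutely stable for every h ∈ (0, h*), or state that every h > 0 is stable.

Set f=λy, z=hλ:
  y_{n+1} = y_n + z·[3/5·y_n + 2/5·y_{n+1}] ⇒ (1 − 2/5z)y_{n+1} = (1 + 3/5z)y_n
  R(z) = (1 + 3/5z)/(1 − 2/5z).

Find x<0 with |R(x)|<1.
x=-1.59: |R|=0.0281
R=−1: 1+3/5x = −1+2/5x ⇒ -1/5x=2 ⇒ x=2/(-1/5)=-10.0000
Confirm numerically:
  x=-8.472: |R|=0.93037 <1
  x=-7.230: |R|=0.85766 <1
  x=-6.624: |R|=0.81499 <1
  x=-5.385: |R|=0.70736 <1
  x=-10.481: |R|=1.01853 >1
  x=-10.441: |R|=1.01704 >1
Interval (-10.0000, 0).

(-10.0000,0); λ=-5 ⇒ h* = (10)/5 = 2.0000.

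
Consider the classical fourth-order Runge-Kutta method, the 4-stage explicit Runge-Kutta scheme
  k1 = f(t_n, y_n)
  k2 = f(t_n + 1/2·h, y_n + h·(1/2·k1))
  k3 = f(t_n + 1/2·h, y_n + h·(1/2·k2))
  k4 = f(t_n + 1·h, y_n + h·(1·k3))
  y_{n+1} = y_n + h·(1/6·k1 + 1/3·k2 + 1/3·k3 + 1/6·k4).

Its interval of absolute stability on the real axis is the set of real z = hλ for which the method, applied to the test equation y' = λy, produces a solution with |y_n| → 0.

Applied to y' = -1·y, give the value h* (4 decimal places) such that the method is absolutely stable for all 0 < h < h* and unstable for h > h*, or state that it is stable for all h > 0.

(-2.7853,0); λ=-1 ⇒ h* = 2.7853.

Set f=λy, z=hλ:
  order 4, 4-stage ⇒ R(z)=1+z+z^2/2+z^3/6+z^4/24
  (e.g. R(-1.65)=0.27140, |R|=0.27140)

Find x<0 with |R(x)|<1.
x=-1.65: |R|=0.2714
|R(-2.96)|=1.2970 |R(-1.18)|=0.3231 |R(-0.62)|=0.5386
Bisect:
  x_lo=-3.3760 |R|=2.3223  x_hi=-0.2883 |R|=0.7495
  mid=-1.83217 |R|=0.29072 →hi
  mid=-2.60409 |R|=0.75945 →hi
  mid=-2.99005 |R|=1.35522 →lo
  mid=-2.79707 |R|=1.01790 →lo
  mid=-2.70058 |R|=0.87961 →hi
  mid=-2.74882 |R|=0.94639 →hi
  mid=-2.77295 |R|=0.98154 →hi
  ...
  [-2.78539,-2.78520] ⇒ x*=-2.7853
Interval (-2.7853, 0).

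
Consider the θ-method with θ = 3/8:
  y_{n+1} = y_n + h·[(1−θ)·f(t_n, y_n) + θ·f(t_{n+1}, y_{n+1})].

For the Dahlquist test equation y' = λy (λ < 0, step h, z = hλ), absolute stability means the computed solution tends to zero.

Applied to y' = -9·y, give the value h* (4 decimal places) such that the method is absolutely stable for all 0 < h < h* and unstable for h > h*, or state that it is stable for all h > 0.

With y'=λy (z=hλ):
  y_{n+1} = y_n + z·[5/8·y_n + 3/8·y_{n+1}] ⇒ (1 − 3/8z)y_{n+1} = (1 + 5/8z)y_n
  Hence R(z) = (1 + 5/8z)/(1 − 3/8z).

Boundary: |R(x)|=1, x<0.
x=-0.72: |R|=0.4331
R=−1: 1+5/8x = −1+3/8x ⇒ -1/4x=2 ⇒ x=2/(-1/4)=-8.0000
Confirm numerically:
  x=-7.005: |R|=0.93141 <1
  x=-6.633: |R|=0.90200 <1
  x=-3.224: |R|=0.45948 <1
  x=-8.453: |R|=1.02716 >1
  x=-8.287: |R|=1.01747 >1
  x=-8.068: |R|=1.00422 >1
So |R|<1 on (-8.0000, 0).

(-8.0000,0); λ=-9 ⇒ h* = (8)/9 = 0.8889.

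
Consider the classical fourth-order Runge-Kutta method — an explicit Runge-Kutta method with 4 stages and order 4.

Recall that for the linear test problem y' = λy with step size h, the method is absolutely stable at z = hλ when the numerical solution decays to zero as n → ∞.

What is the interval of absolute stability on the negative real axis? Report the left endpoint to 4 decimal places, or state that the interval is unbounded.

With y'=λy (z=hλ):
  order 4, 4-stage ⇒ R(z)=1+z+z^2/2+z^3/6+z^4/24
  (e.g. R(-0.77)=0.46501, |R|=0.46501)

Need |R(x)|<1, x<0.
x=-0.77: |R|=0.4650
|R(-2.95)|=1.2781 |R(-2.74)|=0.9338 |R(-1.36)|=0.2881
Bisect:
  x_lo=-3.3688 |R|=2.3001  x_hi=-0.1855 |R|=0.8307
  mid=-1.77715 |R|=0.28214 →hi
  mid=-2.57296 |R|=0.72431 →hi
  mid=-2.97087 |R|=1.31780 →lo
  mid=-2.77192 |R|=0.98002 →hi
  mid=-2.87140 |R|=1.13777 →lo
  mid=-2.82166 |R|=1.05622 →lo
  mid=-2.79679 |R|=1.01747 →lo
  mid=-2.78435 |R|=0.99858 →hi
  mid=-2.79057 |R|=1.00799 →lo
  mid=-2.78746 |R|=1.00327 →lo
  ...
  [-2.78532,-2.78513] ⇒ x*=-2.7853
So |R|<1 on (-2.7853, 0).

(-2.7853, 0).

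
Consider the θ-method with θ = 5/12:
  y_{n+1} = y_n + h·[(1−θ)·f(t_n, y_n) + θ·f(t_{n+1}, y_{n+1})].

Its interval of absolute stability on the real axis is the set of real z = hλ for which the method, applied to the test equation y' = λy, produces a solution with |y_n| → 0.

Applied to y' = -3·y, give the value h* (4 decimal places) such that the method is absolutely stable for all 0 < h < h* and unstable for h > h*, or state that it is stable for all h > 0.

(-12.0000,0); λ=-3 ⇒ h* = (12)/3 = 4.0000.

Test eqn y'=λy, z=hλ:
  y_{n+1} = y_n + z·[7/12·y_n + 5/12·y_{n+1}] ⇒ (1 − 5/12z)y_{n+1} = (1 + 7/12z)y_n
  ⇒ R(z) = (1 + 7/12z)/(1 − 5/12z).

Need |R(x)|<1, x<0.
x=-0.64: |R|=0.4947
R=−1: 1+7/12x = −1+5/12x ⇒ -1/6x=2 ⇒ x=2/(-1/6)=-12.0000
Confirm numerically:
  x=-10.508: |R|=0.95377 <1
  x=-10.218: |R|=0.94351 <1
  x=-5.533: |R|=0.67392 <1
  x=-12.442: |R|=1.01191 >1
  x=-12.361: |R|=1.00978 >1
Interval (-12.0000, 0).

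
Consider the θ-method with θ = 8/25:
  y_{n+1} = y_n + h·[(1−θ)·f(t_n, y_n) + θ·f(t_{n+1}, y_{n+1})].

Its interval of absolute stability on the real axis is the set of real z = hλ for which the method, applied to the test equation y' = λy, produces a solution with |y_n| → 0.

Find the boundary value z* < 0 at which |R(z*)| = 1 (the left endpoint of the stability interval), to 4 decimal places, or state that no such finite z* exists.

Test eqn y'=λy, z=hλ:
  y_{n+1} = y_n + z·[17/25·y_n + 8/25·y_{n+1}] ⇒ (1 − 8/25z)y_{n+1} = (1 + 17/25z)y_n
  ⇒ R(z) = (1 + 17/25z)/(1 − 8/25z).

Need |R(x)|<1, x<0.
x=-0.53: |R|=0.5469
R=−1: 1+17/25x = −1+8/25x ⇒ -9/25x=2 ⇒ x=2/(-9/25)=-5.5556
Confirm numerically:
  x=-3.974: |R|=0.74937 <1
  x=-3.970: |R|=0.74859 <1
  x=-3.433: |R|=0.63588 <1
  x=-2.547: |R|=0.40327 <1
  x=-6.104: |R|=1.06685 >1
  x=-5.931: |R|=1.04664 >1
  x=-5.814: |R|=1.03253 >1
So |R|<1 on (-5.5556, 0).

left endpoint -5.5556.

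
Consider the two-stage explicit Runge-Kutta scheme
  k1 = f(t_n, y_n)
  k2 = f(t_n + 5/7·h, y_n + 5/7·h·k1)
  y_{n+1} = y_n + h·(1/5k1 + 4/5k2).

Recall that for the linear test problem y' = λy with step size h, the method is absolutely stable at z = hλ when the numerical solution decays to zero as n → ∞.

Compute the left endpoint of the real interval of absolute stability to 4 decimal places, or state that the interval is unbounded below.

z* = -1.7500.

Set f=λy, z=hλ:
  k1=λy_n ⇒ h·k1=z·y_n;  k2=λ(1+5/7z)y_n ⇒ h·k2=z(1+5/7z)y_n
  y_{n+1}/y_n = 1 + 1/5z + 4/5z(1+5/7z) = 1 + z + 4/7z²
  ⇒ R(z) = 1 + z + 4/7z².

Need |R(x)|<1, x<0.
x=-0.84: |R|=0.5632
R=1: x+4/7x²=0 ⇒ x=−7/4=-1.7500; min R=1−1/(4·4/7)=0.5625>−1
Confirm numerically:
  x=-0.930: |R|=0.56423 <1
  x=-0.925: |R|=0.56393 <1
  x=-0.899: |R|=0.56283 <1
  x=-2.172: |R|=1.52376 >1
  x=-2.081: |R|=1.39361 >1
  x=-1.997: |R|=1.28186 >1
Stable set (-1.7500, 0).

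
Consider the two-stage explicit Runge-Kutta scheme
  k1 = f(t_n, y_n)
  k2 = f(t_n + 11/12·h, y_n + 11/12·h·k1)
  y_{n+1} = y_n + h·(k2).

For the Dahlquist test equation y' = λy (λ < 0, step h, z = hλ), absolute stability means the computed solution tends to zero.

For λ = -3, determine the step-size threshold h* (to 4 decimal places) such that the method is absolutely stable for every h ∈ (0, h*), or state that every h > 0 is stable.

On y'=λy, z=hλ:
  k1=λy_n ⇒ h·k1=z·y_n;  k2=λ(1+11/12z)y_n ⇒ h·k2=z(1+11/12z)y_n
  y_{n+1}/y_n = 1 + z(1+11/12z) = 1 + z + 11/12z²
  ⇒ R(z) = 1 + z + 11/12z².

Need |R(x)|<1, x<0.
x=-1.16: |R|=1.0735
R=1: x+11/12x²=0 ⇒ x=−12/11=-1.0909; min R=1−1/(4·11/12)=0.7273>−1
Confirm numerically:
  x=-0.726: |R|=0.75715 <1
  x=-0.650: |R|=0.73729 <1
  x=-0.581: |R|=0.72843 <1
  x=-1.224: |R|=1.14933 >1
  x=-1.157: |R|=1.07009 >1
Stable set (-1.0909, 0).

(-1.0909,0); λ=-3 ⇒ h* = (12/11)/3 = 0.3636.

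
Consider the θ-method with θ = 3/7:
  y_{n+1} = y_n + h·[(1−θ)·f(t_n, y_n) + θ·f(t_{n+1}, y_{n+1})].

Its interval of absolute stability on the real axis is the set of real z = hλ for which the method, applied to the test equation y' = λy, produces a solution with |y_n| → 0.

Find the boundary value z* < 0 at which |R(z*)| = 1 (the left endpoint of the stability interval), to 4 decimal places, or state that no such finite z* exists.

z* = -14.0000.

On y'=λy, z=hλ:
  y_{n+1} = y_n + z·[4/7·y_n + 3/7·y_{n+1}] ⇒ (1 − 3/7z)y_{n+1} = (1 + 4/7z)y_n
  so R(z) = (1 + 4/7z)/(1 − 3/7z).

Solve |R(x)|<1 on ℝ⁻.
x=-0.53: |R|=0.5681
R=−1: 1+4/7x = −1+3/7x ⇒ -1/7x=2 ⇒ x=2/(-1/7)=-14.0000
Confirm numerically:
  x=-10.363: |R|=0.90451 <1
  x=-9.397: |R|=0.86920 <1
  x=-7.647: |R|=0.78782 <1
  x=-5.817: |R|=0.66533 <1
  x=-14.554: |R|=1.01094 >1
  x=-14.094: |R|=1.00191 >1
Interval (-14.0000, 0).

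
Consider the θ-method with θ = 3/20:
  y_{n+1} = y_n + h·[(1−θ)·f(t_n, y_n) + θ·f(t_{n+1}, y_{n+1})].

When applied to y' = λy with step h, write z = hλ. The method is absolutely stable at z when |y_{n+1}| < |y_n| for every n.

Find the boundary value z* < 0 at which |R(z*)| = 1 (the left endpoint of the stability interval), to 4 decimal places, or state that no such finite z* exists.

On y'=λy, z=hλ:
  y_{n+1} = y_n + z·[17/20·y_n + 3/20·y_{n+1}] ⇒ (1 − 3/20z)y_{n+1} = (1 + 17/20z)y_n
  Hence R(z) = (1 + 17/20z)/(1 − 3/20z).

Find x<0 with |R(x)|<1.
x=-1.79: |R|=0.4111
R=−1: 1+17/20x = −1+3/20x ⇒ -7/10x=2 ⇒ x=2/(-7/10)=-2.8571
Confirm numerically:
  x=-2.449: |R|=0.79106 <1
  x=-1.972: |R|=0.52184 <1
  x=-1.783: |R|=0.40676 <1
  x=-1.218: |R|=0.02985 <1
  x=-3.445: |R|=1.27130 >1
  x=-3.320: |R|=1.21629 >1
  x=-3.019: |R|=1.07798 >1
Interval (-2.8571, 0).

z* = -2.8571.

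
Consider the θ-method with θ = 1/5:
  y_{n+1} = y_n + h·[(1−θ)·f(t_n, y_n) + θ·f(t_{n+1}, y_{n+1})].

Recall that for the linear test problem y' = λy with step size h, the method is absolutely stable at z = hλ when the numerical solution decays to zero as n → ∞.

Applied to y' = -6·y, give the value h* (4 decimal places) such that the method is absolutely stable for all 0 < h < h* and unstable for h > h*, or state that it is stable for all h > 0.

(-3.3333,0); λ=-6 ⇒ h* = (10/3)/6 = 0.5556.

With y'=λy (z=hλ):
  y_{n+1} = y_n + z·[4/5·y_n + 1/5·y_{n+1}] ⇒ (1 − 1/5z)y_{n+1} = (1 + 4/5z)y_n
  so R(z) = (1 + 4/5z)/(1 − 1/5z).

Find x<0 with |R(x)|<1.
x=-1.37: |R|=0.0754
R=−1: 1+4/5x = −1+1/5x ⇒ -3/5x=2 ⇒ x=2/(-3/5)=-3.3333
Confirm numerically:
  x=-3.034: |R|=0.88823 <1
  x=-2.182: |R|=0.51908 <1
  x=-1.589: |R|=0.20580 <1
  x=-3.856: |R|=1.17706 >1
  x=-3.385: |R|=1.01849 >1
Interval (-3.3333, 0).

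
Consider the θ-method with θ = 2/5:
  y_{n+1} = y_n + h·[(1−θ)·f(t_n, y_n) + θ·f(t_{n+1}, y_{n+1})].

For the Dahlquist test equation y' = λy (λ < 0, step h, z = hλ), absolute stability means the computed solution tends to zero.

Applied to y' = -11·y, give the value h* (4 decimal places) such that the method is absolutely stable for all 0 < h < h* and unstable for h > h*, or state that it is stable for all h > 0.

(-10.0000,0); λ=-11 ⇒ h* = (10)/11 = 0.9091.

With y'=λy (z=hλ):
  y_{n+1} = y_n + z·[3/5·y_n + 2/5·y_{n+1}] ⇒ (1 − 2/5z)y_{n+1} = (1 + 3/5z)y_n
  so R(z) = (1 + 3/5z)/(1 − 2/5z).

Boundary: |R(x)|=1, x<0.
x=-0.64: |R|=0.4904
R=−1: 1+3/5x = −1+2/5x ⇒ -1/5x=2 ⇒ x=2/(-1/5)=-10.0000
Confirm numerically:
  x=-8.156: |R|=0.91348 <1
  x=-7.831: |R|=0.89502 <1
  x=-7.394: |R|=0.86830 <1
  x=-5.061: |R|=0.67339 <1
  x=-10.594: |R|=1.02268 >1
  x=-10.548: |R|=1.02100 >1
  x=-10.037: |R|=1.00148 >1
So |R|<1 on (-10.0000, 0).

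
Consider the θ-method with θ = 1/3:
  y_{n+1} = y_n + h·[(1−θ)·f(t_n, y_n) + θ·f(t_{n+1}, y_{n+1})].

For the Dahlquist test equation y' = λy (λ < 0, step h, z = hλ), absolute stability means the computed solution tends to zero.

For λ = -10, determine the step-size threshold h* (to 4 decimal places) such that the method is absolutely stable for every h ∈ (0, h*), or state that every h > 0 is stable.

Test eqn y'=λy, z=hλ:
  y_{n+1} = y_n + z·[2/3·y_n + 1/3·y_{n+1}] ⇒ (1 − 1/3z)y_{n+1} = (1 + 2/3z)y_n
  so R(z) = (1 + 2/3z)/(1 − 1/3z).

Need |R(x)|<1, x<0.
x=-1.67: |R|=0.0728
R=−1: 1+2/3x = −1+1/3x ⇒ -1/3x=2 ⇒ x=2/(-1/3)=-6.0000
Confirm numerically:
  x=-5.455: |R|=0.93554 <1
  x=-5.046: |R|=0.88143 <1
  x=-4.946: |R|=0.86735 <1
  x=-3.464: |R|=0.60767 <1
  x=-6.281: |R|=1.03028 >1
  x=-6.056: |R|=1.00618 >1
  x=-6.041: |R|=1.00453 >1
Stable set (-6.0000, 0).

(-6.0000,0); λ=-10 ⇒ h* = (6)/10 = 0.6000.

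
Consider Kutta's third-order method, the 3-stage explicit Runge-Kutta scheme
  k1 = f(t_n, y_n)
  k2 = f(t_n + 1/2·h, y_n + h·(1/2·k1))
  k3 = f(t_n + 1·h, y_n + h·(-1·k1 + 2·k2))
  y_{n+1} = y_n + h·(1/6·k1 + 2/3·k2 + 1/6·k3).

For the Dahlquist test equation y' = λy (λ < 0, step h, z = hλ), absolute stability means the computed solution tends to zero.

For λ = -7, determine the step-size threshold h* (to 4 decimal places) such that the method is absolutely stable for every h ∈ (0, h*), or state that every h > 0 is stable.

Test eqn y'=λy, z=hλ:
  order 3, 3-stage ⇒ R(z)=1+z+z^2/2+z^3/6
  (e.g. R(-1.45)=0.09315, |R|=0.09315)

Need |R(x)|<1, x<0.
x=-1.45: |R|=0.0931
|R(-2.64)|=1.2218 |R(-1.89)|=0.2292 |R(-1.61)|=0.0095
Bisect:
  x_lo=-2.9693 |R|=1.9243  x_hi=-0.1905 |R|=0.8265
  mid=-1.57990 |R|=0.01088 →hi
  mid=-2.27461 |R|=0.64910 →hi
  mid=-2.62197 |R|=1.18883 →lo
  mid=-2.44829 |R|=0.89712 →hi
  mid=-2.53513 |R|=1.03719 →lo
  mid=-2.49171 |R|=0.96575 →hi
  mid=-2.51342 |R|=1.00111 →lo
  ...
  [-2.51291,-2.51274] ⇒ x*=-2.5127
Interval (-2.5127, 0).

(-2.5127,0); λ=-7 ⇒ h* = 0.3590.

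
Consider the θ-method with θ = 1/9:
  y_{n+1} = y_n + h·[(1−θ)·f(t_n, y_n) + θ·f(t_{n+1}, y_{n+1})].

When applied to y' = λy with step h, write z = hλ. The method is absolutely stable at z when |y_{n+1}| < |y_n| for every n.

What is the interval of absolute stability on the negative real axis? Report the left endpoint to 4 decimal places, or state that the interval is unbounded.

With y'=λy (z=hλ):
  y_{n+1} = y_n + z·[8/9·y_n + 1/9·y_{n+1}] ⇒ (1 − 1/9z)y_{n+1} = (1 + 8/9z)y_n
  Hence R(z) = (1 + 8/9z)/(1 − 1/9z).

Find x<0 with |R(x)|<1.
x=-1.55: |R|=0.3223
R=−1: 1+8/9x = −1+1/9x ⇒ -7/9x=2 ⇒ x=2/(-7/9)=-2.5714
Confirm numerically:
  x=-1.514: |R|=0.29599 <1
  x=-1.278: |R|=0.11909 <1
  x=-1.210: |R|=0.06660 <1
  x=-1.089: |R|=0.02855 <1
  x=-2.751: |R|=1.10697 >1
  x=-2.687: |R|=1.06922 >1
Stable set (-2.5714, 0).

z∈(-2.5714,0).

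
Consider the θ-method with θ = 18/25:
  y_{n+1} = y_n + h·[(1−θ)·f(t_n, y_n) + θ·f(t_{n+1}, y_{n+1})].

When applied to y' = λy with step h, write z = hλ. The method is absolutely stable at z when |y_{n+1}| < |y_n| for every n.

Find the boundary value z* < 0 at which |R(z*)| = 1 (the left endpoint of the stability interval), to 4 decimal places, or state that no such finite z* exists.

(−∞, 0) — no finite endpoint.

With y'=λy (z=hλ):
  y_{n+1} = y_n + z·[7/25·y_n + 18/25·y_{n+1}] ⇒ (1 − 18/25z)y_{n+1} = (1 + 7/25z)y_n
  so R(z) = (1 + 7/25z)/(1 − 18/25z).

Solve |R(x)|<1 on ℝ⁻.
x=-1.17: |R|=0.3650
x=-2: |R|=0.1803
x=-10: |R|=0.2195
x=-100: |R|=0.3699
θ=18/25≥1/2 ⇒ |1+7/25x|<|1−18/25x| ∀x<0 ⇒ stable on all of ℝ⁻.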